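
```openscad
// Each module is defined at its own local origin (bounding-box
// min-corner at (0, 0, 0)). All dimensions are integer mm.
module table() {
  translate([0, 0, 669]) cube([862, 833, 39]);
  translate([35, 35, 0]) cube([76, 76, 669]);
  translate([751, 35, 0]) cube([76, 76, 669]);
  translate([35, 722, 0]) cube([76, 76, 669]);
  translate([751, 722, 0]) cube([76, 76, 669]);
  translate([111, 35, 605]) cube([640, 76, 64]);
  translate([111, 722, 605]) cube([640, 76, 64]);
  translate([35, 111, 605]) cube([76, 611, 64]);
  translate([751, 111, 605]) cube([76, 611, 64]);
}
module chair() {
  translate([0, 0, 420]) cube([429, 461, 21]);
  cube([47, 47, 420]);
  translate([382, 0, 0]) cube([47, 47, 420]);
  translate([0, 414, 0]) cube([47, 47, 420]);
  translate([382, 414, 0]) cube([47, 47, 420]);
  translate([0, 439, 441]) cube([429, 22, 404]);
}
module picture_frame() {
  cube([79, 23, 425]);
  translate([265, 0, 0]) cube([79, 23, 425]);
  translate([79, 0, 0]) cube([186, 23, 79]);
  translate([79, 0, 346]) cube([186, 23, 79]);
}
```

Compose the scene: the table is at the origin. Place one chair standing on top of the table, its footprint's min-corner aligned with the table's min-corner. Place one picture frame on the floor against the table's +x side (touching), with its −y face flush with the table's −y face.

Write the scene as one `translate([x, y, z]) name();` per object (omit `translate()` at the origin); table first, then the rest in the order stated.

table();
translate([0, 0, 708]) chair();
translate([862, 0, 0]) picture_frame();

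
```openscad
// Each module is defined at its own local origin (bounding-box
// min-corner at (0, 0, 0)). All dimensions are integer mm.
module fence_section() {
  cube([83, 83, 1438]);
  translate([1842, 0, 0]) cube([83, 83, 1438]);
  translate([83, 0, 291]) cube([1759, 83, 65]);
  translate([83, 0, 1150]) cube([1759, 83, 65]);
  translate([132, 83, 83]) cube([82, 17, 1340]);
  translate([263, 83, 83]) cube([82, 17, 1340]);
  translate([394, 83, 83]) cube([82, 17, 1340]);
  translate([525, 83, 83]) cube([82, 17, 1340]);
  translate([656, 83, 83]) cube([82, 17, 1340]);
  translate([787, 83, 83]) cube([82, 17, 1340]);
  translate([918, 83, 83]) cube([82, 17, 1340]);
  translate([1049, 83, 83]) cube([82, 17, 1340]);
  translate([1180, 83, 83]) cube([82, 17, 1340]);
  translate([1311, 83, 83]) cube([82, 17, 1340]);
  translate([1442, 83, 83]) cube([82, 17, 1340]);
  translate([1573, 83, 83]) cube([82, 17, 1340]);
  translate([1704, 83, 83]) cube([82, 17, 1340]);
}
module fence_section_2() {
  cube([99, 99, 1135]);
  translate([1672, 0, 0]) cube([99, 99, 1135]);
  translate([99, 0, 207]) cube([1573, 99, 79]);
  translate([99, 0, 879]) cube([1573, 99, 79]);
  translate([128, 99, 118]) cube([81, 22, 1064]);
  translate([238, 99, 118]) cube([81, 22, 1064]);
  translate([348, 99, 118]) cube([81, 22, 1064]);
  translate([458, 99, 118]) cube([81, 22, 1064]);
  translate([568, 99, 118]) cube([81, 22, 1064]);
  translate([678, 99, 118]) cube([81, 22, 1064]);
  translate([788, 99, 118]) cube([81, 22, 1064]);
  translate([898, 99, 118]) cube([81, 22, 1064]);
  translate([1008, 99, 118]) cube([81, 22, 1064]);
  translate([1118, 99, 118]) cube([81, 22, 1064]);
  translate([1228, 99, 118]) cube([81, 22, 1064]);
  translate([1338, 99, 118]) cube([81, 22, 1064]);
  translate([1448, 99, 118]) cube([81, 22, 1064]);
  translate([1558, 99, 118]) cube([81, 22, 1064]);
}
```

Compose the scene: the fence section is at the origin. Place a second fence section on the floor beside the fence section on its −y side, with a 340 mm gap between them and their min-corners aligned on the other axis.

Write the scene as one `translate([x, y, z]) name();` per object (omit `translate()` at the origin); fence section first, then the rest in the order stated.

fence_section();
translate([0, -461, 0]) fence_section_2();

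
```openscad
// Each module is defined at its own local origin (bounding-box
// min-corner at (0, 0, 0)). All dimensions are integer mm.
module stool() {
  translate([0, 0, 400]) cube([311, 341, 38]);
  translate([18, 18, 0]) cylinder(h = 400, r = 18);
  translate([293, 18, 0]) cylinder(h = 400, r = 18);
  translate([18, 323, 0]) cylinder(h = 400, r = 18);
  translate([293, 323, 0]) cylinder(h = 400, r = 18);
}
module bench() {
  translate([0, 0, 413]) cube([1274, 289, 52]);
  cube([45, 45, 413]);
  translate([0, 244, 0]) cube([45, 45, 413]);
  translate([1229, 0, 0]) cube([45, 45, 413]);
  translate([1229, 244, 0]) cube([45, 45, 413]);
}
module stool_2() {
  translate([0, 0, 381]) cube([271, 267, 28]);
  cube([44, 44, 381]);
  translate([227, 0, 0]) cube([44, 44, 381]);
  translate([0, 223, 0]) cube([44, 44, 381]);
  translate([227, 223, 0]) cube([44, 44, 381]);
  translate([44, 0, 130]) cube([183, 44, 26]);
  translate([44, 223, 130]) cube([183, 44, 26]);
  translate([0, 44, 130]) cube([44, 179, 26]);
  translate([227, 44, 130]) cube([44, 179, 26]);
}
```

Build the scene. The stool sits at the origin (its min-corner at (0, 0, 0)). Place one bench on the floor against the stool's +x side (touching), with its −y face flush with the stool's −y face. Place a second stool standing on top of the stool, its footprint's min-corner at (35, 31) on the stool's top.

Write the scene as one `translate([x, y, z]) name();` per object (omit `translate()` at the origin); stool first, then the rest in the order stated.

stool();
translate([311, 0, 0]) bench();
translate([35, 31, 438]) stool_2();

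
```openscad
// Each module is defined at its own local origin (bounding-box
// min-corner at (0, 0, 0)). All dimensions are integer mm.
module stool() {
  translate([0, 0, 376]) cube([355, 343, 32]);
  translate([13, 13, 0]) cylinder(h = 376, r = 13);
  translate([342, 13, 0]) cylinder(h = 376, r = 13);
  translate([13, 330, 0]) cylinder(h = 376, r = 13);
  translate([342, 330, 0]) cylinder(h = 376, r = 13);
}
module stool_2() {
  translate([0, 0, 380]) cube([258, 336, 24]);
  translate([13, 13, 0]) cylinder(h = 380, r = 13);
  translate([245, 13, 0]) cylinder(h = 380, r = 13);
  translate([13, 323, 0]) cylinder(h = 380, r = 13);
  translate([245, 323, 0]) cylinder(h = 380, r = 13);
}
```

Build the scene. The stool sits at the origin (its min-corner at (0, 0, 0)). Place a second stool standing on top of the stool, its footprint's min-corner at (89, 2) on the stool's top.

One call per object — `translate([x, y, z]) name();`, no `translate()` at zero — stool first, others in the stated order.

stool();
translate([89, 2, 408]) stool_2();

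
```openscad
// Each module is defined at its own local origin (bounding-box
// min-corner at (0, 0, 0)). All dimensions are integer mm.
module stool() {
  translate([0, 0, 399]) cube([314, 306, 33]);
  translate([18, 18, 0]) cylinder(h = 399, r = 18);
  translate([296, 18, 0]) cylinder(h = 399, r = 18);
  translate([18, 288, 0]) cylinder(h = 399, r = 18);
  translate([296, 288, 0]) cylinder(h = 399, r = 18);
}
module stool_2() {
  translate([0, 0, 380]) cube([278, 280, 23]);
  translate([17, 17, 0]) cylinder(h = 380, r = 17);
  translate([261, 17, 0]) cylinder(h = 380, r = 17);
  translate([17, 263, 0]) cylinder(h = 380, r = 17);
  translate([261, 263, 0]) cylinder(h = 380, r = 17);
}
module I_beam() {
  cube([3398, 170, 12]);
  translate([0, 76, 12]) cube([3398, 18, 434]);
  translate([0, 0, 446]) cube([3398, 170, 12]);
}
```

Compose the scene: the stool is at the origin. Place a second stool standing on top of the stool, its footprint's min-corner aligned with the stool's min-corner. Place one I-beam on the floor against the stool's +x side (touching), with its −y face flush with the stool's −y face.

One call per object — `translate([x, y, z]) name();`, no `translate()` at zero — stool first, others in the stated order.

stool();
translate([0, 0, 432]) stool_2();
translate([314, 0, 0]) I_beam();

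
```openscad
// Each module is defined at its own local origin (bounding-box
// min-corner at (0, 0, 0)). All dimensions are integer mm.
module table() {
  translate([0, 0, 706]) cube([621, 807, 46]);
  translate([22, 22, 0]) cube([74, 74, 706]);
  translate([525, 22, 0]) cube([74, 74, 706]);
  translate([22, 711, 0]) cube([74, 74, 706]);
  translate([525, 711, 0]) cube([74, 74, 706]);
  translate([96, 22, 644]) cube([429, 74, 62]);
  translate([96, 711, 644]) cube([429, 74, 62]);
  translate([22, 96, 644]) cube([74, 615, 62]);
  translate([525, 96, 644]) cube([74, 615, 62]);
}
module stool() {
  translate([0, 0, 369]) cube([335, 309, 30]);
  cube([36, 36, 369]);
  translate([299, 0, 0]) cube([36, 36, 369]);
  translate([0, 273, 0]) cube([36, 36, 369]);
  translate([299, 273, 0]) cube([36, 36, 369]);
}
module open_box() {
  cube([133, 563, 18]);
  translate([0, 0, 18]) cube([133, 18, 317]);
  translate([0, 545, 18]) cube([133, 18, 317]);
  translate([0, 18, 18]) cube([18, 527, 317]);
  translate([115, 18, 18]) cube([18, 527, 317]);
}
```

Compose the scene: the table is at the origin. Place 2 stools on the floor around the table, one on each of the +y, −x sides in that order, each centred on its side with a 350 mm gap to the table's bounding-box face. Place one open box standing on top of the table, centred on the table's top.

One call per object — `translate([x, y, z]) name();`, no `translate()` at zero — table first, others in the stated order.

table();
translate([143, 1157, 0]) stool();
translate([-685, 249, 0]) stool();
translate([244, 122, 752]) open_box();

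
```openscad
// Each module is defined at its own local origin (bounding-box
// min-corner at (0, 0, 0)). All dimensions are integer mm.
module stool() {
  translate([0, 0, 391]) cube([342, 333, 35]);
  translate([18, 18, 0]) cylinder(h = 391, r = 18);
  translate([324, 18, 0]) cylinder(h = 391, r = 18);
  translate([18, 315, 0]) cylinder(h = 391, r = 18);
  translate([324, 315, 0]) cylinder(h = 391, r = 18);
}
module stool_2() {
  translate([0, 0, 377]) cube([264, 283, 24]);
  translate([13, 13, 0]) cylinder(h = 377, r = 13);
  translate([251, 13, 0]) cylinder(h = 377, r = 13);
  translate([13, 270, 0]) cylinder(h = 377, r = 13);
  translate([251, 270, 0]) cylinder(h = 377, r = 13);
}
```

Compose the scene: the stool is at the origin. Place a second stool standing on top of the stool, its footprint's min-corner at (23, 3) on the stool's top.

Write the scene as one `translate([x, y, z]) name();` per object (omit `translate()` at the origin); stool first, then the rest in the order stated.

stool();
translate([23, 3, 426]) stool_2();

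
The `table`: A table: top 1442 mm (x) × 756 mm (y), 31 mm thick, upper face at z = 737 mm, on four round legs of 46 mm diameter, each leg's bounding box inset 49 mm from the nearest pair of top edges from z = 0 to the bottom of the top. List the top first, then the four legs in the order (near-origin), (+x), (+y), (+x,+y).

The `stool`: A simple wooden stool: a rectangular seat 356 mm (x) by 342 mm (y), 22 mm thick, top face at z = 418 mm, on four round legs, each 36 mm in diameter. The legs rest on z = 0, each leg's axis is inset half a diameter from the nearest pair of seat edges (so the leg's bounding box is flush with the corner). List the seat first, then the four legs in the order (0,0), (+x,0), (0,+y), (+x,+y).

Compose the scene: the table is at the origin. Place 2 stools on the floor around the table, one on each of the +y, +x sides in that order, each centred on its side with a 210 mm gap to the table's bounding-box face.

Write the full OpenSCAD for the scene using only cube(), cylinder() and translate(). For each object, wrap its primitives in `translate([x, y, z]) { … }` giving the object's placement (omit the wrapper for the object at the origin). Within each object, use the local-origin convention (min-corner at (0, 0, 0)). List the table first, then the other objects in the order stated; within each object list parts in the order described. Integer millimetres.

translate([0, 0, 706]) cube([1442, 756, 31]);
translate([72, 72, 0]) cylinder(h = 706, r = 23);
translate([1370, 72, 0]) cylinder(h = 706, r = 23);
translate([72, 684, 0]) cylinder(h = 706, r = 23);
translate([1370, 684, 0]) cylinder(h = 706, r = 23);
translate([543, 966, 0]) {
  translate([0, 0, 396]) cube([356, 342, 22]);
  translate([18, 18, 0]) cylinder(h = 396, r = 18);
  translate([338, 18, 0]) cylinder(h = 396, r = 18);
  translate([18, 324, 0]) cylinder(h = 396, r = 18);
  translate([338, 324, 0]) cylinder(h = 396, r = 18);
}
translate([1652, 207, 0]) {
  translate([0, 0, 396]) cube([356, 342, 22]);
  translate([18, 18, 0]) cylinder(h = 396, r = 18);
  translate([338, 18, 0]) cylinder(h = 396, r = 18);
  translate([18, 324, 0]) cylinder(h = 396, r = 18);
  translate([338, 324, 0]) cylinder(h = 396, r = 18);
}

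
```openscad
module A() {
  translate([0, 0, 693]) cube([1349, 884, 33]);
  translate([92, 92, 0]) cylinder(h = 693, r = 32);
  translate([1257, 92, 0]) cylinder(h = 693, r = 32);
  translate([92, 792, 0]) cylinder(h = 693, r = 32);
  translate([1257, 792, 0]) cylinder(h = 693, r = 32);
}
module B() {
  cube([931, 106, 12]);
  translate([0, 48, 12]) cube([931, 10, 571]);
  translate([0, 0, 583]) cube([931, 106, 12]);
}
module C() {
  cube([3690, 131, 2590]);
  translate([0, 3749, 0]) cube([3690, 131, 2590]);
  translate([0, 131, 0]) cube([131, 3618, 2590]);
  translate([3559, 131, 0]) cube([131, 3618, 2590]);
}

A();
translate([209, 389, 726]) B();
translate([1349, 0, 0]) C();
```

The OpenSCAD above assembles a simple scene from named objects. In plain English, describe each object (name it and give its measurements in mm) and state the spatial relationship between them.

A is a table: top 1349 mm (x) × 884 mm (y), 33 mm thick, upper face at z = 726 mm, on four round legs of 64 mm diameter, each leg's bounding box inset 60 mm from the nearest pair of top edges, running from z = 0 to the bottom of the top.

B is an I-beam lying along x, 931 mm long. Overall section height 595 mm. Two flanges 106 mm wide (y) and 12 mm thick, one on the floor and one at the top; a web 10 mm thick runs between them, centred on the flange width.

C is a box-shaped house frame (walls only): outside footprint 3690×3880 mm, wall height 2590 mm, wall thickness 131 mm. The two y-facing walls run the full x-width; the two x-facing walls fit between the inner faces of the y-facing walls.

The I-beam is on top of the table, centred. The house frame is against the table's +x side, with their −y faces flush.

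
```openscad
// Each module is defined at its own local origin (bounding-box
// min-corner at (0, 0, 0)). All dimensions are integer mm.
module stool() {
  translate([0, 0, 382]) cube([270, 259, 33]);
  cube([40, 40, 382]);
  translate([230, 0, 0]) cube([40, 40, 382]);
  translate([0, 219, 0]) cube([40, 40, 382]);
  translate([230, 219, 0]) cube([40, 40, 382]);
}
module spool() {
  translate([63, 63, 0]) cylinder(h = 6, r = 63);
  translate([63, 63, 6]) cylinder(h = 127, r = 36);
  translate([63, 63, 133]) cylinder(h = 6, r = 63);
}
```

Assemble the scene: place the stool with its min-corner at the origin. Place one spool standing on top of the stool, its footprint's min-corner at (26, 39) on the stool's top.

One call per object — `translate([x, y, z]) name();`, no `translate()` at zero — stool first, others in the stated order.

stool();
translate([26, 39, 415]) spool();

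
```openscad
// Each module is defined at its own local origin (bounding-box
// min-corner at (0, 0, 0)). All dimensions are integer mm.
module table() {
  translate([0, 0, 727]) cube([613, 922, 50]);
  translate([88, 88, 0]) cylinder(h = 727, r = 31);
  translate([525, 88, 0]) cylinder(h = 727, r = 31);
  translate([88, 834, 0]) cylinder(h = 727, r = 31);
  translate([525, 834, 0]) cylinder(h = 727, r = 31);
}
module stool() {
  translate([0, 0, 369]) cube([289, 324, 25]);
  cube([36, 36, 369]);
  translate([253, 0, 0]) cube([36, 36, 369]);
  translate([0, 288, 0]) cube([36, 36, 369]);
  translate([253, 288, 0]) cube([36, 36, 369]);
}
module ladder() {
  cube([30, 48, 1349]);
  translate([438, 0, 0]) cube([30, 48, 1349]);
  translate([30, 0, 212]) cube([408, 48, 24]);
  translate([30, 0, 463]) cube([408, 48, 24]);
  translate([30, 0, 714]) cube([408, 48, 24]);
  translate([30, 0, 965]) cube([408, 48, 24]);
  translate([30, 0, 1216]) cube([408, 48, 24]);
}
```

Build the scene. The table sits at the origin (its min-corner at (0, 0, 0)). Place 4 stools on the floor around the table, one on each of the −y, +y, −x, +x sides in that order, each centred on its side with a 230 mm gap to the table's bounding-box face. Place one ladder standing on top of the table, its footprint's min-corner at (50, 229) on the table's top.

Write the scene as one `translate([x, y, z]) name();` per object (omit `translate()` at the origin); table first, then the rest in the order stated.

table();
translate([162, -554, 0]) stool();
translate([162, 1152, 0]) stool();
translate([-519, 299, 0]) stool();
translate([843, 299, 0]) stool();
translate([50, 229, 777]) ladder();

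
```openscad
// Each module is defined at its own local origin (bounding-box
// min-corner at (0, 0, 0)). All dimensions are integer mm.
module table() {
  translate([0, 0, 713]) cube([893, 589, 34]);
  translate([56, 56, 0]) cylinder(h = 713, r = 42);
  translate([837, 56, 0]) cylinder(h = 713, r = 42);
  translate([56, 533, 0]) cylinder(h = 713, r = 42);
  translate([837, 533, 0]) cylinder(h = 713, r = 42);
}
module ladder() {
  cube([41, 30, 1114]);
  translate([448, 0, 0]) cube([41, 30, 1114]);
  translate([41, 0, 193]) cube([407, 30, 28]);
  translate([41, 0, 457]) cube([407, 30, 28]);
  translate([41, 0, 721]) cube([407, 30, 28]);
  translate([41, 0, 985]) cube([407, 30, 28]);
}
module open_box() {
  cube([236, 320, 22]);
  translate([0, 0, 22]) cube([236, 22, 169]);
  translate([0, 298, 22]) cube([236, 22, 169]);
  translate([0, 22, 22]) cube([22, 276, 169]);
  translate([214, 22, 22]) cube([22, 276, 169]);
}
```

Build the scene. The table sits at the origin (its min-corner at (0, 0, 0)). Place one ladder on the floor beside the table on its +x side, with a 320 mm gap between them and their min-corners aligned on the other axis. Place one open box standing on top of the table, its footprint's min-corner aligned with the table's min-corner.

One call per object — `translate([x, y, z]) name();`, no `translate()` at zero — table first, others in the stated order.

table();
translate([1213, 0, 0]) ladder();
translate([0, 0, 747]) open_box();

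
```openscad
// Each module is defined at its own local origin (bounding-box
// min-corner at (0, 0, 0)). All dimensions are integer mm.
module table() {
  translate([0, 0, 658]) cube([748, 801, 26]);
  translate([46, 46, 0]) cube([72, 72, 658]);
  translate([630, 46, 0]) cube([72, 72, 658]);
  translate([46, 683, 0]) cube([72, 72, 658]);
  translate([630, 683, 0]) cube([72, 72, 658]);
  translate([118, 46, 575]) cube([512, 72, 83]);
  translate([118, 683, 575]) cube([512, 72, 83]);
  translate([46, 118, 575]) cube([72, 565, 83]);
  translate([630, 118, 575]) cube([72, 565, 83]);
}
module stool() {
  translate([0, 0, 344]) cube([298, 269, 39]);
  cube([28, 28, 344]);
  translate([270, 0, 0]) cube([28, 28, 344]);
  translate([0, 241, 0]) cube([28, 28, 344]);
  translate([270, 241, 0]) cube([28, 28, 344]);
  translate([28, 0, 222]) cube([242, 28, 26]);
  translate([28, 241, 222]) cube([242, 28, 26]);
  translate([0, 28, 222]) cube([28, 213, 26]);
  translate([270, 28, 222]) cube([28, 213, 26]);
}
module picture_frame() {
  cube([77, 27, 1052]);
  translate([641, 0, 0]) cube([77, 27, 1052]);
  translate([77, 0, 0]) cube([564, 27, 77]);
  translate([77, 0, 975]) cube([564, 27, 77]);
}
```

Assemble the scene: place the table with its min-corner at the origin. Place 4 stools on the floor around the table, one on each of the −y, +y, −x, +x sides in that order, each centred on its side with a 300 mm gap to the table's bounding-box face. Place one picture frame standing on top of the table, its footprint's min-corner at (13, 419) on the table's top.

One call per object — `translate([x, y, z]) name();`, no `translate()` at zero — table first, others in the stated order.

table();
translate([225, -569, 0]) stool();
translate([225, 1101, 0]) stool();
translate([-598, 266, 0]) stool();
translate([1048, 266, 0]) stool();
translate([13, 419, 684]) picture_frame();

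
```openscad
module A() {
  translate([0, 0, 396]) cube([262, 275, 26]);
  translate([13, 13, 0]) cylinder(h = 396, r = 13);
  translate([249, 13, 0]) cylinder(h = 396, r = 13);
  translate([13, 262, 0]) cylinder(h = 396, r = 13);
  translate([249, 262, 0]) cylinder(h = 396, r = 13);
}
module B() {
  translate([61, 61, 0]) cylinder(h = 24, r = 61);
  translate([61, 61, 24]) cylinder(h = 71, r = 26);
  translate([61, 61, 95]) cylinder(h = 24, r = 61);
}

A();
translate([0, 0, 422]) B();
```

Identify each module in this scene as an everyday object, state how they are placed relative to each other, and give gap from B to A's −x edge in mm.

The spool's min-x is at 0; the stool's min-x is 0; gap = 0 mm.

A is a stool. B is a spool. The spool is on top of the stool. The gap from the spool to the stool's −x edge is 0 mm.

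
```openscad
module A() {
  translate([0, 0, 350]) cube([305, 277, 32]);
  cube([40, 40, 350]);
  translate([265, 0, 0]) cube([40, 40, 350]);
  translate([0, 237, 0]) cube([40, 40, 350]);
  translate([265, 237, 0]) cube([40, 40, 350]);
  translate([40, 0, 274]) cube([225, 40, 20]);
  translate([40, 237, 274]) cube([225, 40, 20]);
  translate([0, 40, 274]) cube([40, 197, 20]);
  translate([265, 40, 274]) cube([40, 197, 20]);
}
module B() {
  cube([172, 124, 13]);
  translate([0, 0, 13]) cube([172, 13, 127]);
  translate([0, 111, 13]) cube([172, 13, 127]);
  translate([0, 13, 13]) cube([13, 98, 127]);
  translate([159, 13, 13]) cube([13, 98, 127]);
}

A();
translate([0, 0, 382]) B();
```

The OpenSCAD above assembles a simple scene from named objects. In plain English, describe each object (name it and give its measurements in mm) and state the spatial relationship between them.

A is a four-legged stool. The seat is 305×277 mm, 32 mm thick, top at z = 382 mm. It stands on four square legs, each 40×40 mm in cross-section, from z = 0 to the seat underside, each flush with a corner of the seat. Four stretchers, 40 mm wide and 20 mm tall, connect adjacent legs with their undersides at z = 274 mm, each running between the inner faces of the legs it joins and aligned with the legs' outer faces on the other axis.

B is an open-topped rectangular box: outside dimensions 172×124×140 mm, with a uniform wall and base thickness of 13 mm. The base is a full 172×124 slab on the floor; four walls sit on top of the base. The front and back walls (the −y and +y sides) span the full width; the two side walls fit between them.

The open box is on top of the stool.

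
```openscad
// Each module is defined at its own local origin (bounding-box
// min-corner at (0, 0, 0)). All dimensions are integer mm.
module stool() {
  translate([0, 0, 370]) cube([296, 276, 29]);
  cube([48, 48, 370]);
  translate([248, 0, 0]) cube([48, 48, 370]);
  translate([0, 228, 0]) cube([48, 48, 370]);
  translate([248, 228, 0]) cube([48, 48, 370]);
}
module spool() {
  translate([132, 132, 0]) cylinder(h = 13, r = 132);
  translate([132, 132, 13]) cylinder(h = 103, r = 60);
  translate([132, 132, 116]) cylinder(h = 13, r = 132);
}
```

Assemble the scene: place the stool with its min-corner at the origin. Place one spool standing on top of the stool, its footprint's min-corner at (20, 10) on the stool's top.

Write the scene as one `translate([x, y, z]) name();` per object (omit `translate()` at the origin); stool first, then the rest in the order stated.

stool();
translate([20, 10, 399]) spool();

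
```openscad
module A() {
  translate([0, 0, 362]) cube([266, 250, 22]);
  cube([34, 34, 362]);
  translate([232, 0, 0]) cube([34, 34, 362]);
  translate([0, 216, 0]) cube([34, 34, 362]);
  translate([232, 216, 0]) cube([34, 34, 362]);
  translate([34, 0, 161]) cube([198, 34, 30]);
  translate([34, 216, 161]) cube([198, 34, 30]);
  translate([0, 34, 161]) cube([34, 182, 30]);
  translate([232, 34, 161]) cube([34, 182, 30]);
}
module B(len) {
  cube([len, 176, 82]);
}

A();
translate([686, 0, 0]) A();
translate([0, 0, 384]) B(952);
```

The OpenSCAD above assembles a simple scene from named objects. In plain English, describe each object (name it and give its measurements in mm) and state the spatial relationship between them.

A is a four-legged stool. The seat is 266×250 mm, 22 mm thick, top at z = 384 mm. It stands on four square legs, each 34×34 mm in cross-section, from z = 0 to the seat underside, each flush with a corner of the seat. Four stretchers, 34 mm wide and 30 mm tall, connect adjacent legs with their undersides at z = 161 mm, each running between the inner faces of the legs it joins and aligned with the legs' outer faces on the other axis.

B is a rectangular beam 952 mm long (x), 176 mm deep (y), 82 mm thick (z).

The beam spans the tops of two stools placed 420 mm apart, resting at z = 384 mm.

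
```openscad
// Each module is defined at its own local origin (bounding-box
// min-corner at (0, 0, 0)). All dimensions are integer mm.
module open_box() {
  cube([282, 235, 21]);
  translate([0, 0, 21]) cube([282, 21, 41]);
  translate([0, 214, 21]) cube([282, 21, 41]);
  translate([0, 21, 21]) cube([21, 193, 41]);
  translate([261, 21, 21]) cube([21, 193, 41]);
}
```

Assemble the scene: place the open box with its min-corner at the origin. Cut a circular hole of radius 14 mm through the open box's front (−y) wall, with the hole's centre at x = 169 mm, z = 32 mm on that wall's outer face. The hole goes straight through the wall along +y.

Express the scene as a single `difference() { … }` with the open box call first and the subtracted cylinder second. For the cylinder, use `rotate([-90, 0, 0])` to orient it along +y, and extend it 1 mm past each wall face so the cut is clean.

difference() {
  open_box();
  translate([169, -1, 32]) rotate([-90, 0, 0]) cylinder(h = 23, r = 14);
}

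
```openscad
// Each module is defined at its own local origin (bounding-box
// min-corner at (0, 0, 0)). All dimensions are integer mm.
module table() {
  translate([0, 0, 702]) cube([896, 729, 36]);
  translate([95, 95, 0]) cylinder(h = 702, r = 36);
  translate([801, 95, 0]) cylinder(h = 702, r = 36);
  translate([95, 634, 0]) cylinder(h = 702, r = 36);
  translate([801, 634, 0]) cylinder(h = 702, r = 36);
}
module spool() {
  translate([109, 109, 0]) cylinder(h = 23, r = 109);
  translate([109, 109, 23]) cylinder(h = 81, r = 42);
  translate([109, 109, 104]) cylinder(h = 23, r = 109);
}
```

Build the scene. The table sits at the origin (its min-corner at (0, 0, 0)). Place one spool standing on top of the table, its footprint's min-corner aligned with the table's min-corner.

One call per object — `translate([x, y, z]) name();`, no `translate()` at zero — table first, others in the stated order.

table();
translate([0, 0, 738]) spool();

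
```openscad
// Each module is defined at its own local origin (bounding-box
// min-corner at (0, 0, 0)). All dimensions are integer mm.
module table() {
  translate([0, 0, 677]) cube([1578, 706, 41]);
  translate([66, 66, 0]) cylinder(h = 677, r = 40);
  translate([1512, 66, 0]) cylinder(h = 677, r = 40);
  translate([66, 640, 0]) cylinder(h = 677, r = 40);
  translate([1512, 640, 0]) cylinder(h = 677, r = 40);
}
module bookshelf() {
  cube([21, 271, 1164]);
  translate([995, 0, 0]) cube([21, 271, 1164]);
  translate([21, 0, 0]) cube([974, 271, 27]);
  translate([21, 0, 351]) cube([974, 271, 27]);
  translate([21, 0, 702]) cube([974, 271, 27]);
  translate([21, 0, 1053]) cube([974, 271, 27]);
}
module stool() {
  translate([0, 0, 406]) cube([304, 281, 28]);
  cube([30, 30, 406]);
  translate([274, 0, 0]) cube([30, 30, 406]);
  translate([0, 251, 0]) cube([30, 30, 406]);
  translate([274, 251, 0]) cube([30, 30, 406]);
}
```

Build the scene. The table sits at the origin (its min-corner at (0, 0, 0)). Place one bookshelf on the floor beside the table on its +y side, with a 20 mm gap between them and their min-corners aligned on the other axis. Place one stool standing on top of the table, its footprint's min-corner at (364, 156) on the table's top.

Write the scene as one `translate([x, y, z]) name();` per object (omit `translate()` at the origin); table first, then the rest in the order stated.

table();
translate([0, 726, 0]) bookshelf();
translate([364, 156, 718]) stool();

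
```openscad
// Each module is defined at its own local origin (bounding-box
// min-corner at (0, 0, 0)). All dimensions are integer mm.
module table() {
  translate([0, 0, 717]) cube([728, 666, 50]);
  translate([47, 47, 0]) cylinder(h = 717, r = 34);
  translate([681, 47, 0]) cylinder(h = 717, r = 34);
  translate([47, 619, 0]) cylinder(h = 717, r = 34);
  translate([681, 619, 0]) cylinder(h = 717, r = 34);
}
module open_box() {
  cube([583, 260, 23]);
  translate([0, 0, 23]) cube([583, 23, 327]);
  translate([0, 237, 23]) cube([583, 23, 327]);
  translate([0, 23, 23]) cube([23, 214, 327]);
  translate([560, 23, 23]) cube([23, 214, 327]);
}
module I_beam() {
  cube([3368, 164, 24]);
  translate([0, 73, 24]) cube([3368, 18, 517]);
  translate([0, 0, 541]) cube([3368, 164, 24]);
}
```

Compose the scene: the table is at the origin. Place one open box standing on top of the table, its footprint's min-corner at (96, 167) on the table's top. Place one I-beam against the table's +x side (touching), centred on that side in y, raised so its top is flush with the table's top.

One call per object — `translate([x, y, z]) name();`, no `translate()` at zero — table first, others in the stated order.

table();
translate([96, 167, 767]) open_box();
translate([728, 251, 202]) I_beam();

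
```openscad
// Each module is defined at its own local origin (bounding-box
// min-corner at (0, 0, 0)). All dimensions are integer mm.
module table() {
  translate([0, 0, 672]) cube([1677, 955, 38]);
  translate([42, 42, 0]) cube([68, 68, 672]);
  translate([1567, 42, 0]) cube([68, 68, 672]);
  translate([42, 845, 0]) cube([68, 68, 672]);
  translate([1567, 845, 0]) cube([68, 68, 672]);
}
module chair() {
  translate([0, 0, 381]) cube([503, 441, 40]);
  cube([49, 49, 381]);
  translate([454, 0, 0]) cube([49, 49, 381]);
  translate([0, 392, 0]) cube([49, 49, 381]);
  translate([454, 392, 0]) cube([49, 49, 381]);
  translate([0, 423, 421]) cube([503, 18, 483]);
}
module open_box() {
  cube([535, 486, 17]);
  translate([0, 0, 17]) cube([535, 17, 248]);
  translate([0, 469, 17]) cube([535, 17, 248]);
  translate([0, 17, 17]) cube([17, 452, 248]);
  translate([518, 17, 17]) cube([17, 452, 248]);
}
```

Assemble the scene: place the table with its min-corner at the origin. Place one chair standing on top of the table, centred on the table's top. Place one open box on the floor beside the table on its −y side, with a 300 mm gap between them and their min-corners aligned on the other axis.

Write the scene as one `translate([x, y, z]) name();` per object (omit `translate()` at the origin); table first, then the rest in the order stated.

table();
translate([587, 257, 710]) chair();
translate([0, -786, 0]) open_box();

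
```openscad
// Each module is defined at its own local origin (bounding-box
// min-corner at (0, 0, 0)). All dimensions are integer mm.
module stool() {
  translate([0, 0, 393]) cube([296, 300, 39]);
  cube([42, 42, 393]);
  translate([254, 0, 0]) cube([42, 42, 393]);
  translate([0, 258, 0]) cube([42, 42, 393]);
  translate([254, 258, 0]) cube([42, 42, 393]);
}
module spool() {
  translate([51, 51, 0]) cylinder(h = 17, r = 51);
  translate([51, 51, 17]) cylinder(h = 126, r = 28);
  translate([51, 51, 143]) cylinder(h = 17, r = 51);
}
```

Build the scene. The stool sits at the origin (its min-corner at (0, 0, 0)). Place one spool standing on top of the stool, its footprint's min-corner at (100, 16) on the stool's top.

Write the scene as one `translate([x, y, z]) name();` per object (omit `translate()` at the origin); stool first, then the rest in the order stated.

stool();
translate([100, 16, 432]) spool();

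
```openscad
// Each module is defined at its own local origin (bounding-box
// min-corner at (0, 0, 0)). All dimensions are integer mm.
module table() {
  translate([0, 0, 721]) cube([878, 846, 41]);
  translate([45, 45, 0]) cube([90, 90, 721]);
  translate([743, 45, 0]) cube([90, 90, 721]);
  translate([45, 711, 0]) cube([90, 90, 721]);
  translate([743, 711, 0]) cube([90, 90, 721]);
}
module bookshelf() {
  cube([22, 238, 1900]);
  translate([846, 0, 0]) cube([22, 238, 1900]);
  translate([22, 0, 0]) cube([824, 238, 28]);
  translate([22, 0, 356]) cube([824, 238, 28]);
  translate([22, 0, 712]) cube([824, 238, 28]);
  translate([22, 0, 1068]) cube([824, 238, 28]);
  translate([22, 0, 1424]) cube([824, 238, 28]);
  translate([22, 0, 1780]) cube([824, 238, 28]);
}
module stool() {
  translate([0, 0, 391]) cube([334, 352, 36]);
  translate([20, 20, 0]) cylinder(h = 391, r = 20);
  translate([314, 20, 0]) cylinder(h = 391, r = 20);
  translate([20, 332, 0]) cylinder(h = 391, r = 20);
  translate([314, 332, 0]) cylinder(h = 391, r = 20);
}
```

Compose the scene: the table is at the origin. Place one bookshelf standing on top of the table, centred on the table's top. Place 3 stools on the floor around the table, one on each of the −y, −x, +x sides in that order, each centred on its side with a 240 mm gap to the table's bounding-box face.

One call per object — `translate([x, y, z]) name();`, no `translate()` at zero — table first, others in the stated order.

table();
translate([5, 304, 762]) bookshelf();
translate([272, -592, 0]) stool();
translate([-574, 247, 0]) stool();
translate([1118, 247, 0]) stool();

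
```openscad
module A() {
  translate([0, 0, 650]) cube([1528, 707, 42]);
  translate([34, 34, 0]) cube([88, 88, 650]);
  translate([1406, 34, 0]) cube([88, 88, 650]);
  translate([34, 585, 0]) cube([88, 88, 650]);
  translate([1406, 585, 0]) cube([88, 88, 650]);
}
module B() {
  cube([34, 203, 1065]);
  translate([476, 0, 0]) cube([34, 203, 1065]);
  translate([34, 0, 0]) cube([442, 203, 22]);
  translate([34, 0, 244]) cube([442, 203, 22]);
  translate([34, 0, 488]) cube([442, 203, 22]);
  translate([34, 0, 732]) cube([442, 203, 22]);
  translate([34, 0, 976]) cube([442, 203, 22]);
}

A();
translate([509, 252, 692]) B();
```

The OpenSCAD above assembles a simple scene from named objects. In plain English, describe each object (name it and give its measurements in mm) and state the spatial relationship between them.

A is a table: top 1528 mm (x) × 707 mm (y), 42 mm thick, upper face at z = 692 mm, on four 88×88 mm square legs, each inset 34 mm from the nearest pair of top edges, running from z = 0 to the bottom of the top.

B is a bookshelf 510 mm wide overall, 203 mm deep and 1065 mm tall. The two sides are 34 mm thick vertical panels. 5 horizontal shelves of 22 mm thickness span between the inner faces of the sides; the lowest shelf sits on the floor and shelves are stacked with a clear vertical gap of 222 mm between each pair.

The bookshelf is on top of the table, centred.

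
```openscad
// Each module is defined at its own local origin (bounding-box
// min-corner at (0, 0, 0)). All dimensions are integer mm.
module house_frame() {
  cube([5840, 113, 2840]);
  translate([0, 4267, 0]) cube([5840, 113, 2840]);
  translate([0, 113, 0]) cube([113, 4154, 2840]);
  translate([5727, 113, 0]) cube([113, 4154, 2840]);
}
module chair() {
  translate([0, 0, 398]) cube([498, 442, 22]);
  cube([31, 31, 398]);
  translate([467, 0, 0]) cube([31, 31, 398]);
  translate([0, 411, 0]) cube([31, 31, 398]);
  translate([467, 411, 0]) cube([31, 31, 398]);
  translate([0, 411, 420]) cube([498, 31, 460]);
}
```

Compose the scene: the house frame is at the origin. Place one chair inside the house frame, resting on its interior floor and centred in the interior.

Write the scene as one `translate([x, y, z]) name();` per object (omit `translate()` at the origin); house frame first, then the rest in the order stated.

house_frame();
translate([2671, 1969, 0]) chair();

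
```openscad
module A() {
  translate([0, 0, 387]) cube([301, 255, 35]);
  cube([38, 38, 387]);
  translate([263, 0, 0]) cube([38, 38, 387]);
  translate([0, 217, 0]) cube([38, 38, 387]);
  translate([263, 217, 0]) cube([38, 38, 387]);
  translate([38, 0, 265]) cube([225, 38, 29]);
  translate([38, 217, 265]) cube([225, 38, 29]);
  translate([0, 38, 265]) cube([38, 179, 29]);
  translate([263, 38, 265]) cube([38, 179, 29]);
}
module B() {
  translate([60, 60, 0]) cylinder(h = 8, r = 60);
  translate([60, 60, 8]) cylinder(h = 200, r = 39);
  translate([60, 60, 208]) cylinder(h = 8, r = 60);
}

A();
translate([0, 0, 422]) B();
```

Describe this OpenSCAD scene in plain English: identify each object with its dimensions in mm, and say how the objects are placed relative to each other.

A is a simple wooden stool: a rectangular seat 301 mm (x) by 255 mm (y), 35 mm thick, top face at z = 422 mm, on four square legs, each 38×38 mm in cross-section. The legs rest on z = 0, each flush with a corner of the seat. Four stretchers, 38 mm wide and 29 mm tall, connect adjacent legs with their undersides at z = 265 mm, each running between the inner faces of the legs it joins and aligned with the legs' outer faces on the other axis.

B is a spool: two coaxial disc flanges of radius 60 mm and thickness 8 mm, joined by a core cylinder of radius 39 mm and height 200 mm. The lower flange rests on z = 0 and the three cylinders share a vertical axis.

The spool is on top of the stool.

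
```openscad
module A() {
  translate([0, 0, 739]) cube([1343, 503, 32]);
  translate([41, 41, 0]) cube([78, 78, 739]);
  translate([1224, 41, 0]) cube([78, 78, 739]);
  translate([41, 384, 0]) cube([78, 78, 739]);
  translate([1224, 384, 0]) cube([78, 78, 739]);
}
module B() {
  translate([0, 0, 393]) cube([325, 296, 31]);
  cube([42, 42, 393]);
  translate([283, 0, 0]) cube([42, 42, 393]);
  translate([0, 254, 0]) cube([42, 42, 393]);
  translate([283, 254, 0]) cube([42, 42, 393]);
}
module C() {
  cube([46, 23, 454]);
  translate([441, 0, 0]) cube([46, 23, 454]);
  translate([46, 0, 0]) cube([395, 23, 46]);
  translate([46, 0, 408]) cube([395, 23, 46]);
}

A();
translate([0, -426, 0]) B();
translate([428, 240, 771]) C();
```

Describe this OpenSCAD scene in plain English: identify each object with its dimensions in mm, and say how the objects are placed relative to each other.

A is a rectangular dining table. The top is 1343×503×32 mm with its upper surface at z = 771 mm. It stands on four 78×78 mm square legs, each inset 41 mm from the nearest pair of top edges, running from the floor to the underside of the top.

B is a four-legged stool. The seat is a 325×296×31 mm slab whose top surface is at z = 424 mm; four square legs, each 42×42 mm in cross-section, run from the floor (z = 0) to the underside of the seat, each flush with a corner of the seat.

C is a picture frame with a 395×362 mm rectangular opening (x by z) and a uniform 46 mm border on every side. Frame depth is 23 mm along y. It is built from two vertical stiles running the full outside height and two horizontal rails spanning the gap between the stiles.

The stool is on the floor beside the table on its −y side. The picture frame is on top of the table, centred.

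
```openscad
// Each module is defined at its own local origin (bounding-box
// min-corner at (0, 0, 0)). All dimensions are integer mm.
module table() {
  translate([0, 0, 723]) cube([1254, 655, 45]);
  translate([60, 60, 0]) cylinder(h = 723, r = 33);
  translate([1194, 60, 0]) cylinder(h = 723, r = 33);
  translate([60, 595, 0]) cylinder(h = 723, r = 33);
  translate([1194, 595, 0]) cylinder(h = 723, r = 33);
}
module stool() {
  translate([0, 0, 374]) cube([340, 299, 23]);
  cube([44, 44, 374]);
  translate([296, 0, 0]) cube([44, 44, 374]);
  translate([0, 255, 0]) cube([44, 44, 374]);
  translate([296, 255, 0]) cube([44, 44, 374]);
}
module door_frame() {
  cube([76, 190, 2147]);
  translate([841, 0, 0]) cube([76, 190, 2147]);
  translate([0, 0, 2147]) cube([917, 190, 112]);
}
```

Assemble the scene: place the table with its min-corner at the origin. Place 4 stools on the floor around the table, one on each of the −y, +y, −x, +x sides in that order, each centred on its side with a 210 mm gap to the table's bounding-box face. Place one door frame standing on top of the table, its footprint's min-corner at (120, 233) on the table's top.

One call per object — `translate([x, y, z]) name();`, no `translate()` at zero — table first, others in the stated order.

table();
translate([457, -509, 0]) stool();
translate([457, 865, 0]) stool();
translate([-550, 178, 0]) stool();
translate([1464, 178, 0]) stool();
translate([120, 233, 768]) door_frame();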